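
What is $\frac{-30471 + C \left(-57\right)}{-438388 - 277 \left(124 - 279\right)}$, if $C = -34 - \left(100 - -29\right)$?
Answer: $\frac{21180}{395453} \approx 0.053559$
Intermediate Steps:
$C = -163$ ($C = -34 - \left(100 + \left(-23 + 52\right)\right) = -34 - \left(100 + 29\right) = -34 - 129 = -163$)
$\frac{-30471 + C \left(-57\right)}{-438388 - 277 \left(124 - 279\right)} = \frac{-30471 - -9291}{-438388 - 277 \left(124 - 279\right)} = \frac{-30471 + 9291}{-438388 - -42935} = - \frac{21180}{-438388 + 42935} = - \frac{21180}{-395453} = \left(-21180\right) \left(- \frac{1}{395453}\right) = \frac{21180}{395453}$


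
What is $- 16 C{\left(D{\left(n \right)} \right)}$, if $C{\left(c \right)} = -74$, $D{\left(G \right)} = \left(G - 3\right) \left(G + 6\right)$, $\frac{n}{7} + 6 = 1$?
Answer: $1184$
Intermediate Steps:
$n = -35$ ($n = -42 + 7 \cdot 1 = -42 + 7 = -35$)
$D{\left(G \right)} = \left(-3 + G\right) \left(6 + G\right)$
$- 16 C{\left(D{\left(n \right)} \right)} = \left(-16\right) \left(-74\right) = 1184$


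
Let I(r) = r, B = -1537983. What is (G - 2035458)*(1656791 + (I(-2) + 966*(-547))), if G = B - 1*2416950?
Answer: -6759479329317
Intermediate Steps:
G = -3954933 (G = -1537983 - 1*2416950 = -1537983 - 2416950 = -3954933)
(G - 2035458)*(1656791 + (I(-2) + 966*(-547))) = (-3954933 - 2035458)*(1656791 + (-2 + 966*(-547))) = -5990391*(1656791 + (-2 - 528402)) = -5990391*(1656791 - 528404) = -5990391*1128387 = -6759479329317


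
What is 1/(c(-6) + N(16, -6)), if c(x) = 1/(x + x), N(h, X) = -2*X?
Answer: 12/143 ≈ 0.083916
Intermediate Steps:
c(x) = 1/(2*x)
1/(c(-6) + N(16, -6)) = 1/((½)/(-6) - 2*(-6)) = 1/((½)*(-⅙) + 12) = 1/(-1/12 + 12) = 1/(143/12) = 12/143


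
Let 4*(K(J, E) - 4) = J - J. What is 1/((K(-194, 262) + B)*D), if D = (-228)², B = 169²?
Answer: 1/1484922960 ≈ 6.7344e-10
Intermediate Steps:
K(J, E) = 4 (K(J, E) = 4 + (J - J)/4 = 4 + (¼)*0 = 4 + 0 = 4)
B = 28561
D = 51984
1/((K(-194, 262) + B)*D) = 1/((4 + 28561)*51984) = (1/51984)/28565 = (1/28565)*(1/51984) = 1/1484922960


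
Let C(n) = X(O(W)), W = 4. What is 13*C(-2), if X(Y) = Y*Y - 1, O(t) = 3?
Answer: 104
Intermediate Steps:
X(Y) = -1 + Y² (X(Y) = Y² - 1 = -1 + Y²)
C(n) = 8 (C(n) = -1 + 3² = -1 + 9 = 8)
13*C(-2) = 13*8 = 104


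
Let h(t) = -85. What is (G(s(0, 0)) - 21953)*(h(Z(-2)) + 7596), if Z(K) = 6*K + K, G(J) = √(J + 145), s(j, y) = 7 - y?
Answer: -164888983 + 15022*√38 ≈ -1.6480e+8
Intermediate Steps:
G(J) = √(145 + J)
Z(K) = 7*K
(G(s(0, 0)) - 21953)*(h(Z(-2)) + 7596) = (√(145 + (7 - 1*0)) - 21953)*(-85 + 7596) = (√(145 + (7 + 0)) - 21953)*7511 = (√(145 + 7) - 21953)*7511 = (√152 - 21953)*7511 = (2*√38 - 21953)*7511 = (-21953 + 2*√38)*7511 = -164888983 + 15022*√38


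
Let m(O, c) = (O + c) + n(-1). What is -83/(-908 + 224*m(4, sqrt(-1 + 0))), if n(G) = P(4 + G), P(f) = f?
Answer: -13695/121444 + 1162*I/30361 ≈ -0.11277 + 0.038273*I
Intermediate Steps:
n(G) = 4 + G
m(O, c) = 3 + O + c (m(O, c) = (O + c) + (4 - 1) = (O + c) + 3 = 3 + O + c)
-83/(-908 + 224*m(4, sqrt(-1 + 0))) = -83/(-908 + 224*(3 + 4 + sqrt(-1 + 0))) = -83/(-908 + 224*(3 + 4 + sqrt(-1))) = -83/(-908 + 224*(3 + 4 + I)) = -83/(-908 + 224*(7 + I)) = -83/(-908 + (1568 + 224*I)) = -83/(660 + 224*I) = ((660 - 224*I)/485776)*(-83) = -83*(660 - 224*I)/485776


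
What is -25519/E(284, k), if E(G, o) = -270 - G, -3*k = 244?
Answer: 25519/554 ≈ 46.063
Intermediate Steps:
k = -244/3 (k = -1/3*244 = -244/3 ≈ -81.333)
-25519/E(284, k) = -25519/(-270 - 1*284) = -25519/(-270 - 284) = -25519/(-554) = -25519*(-1/554) = 25519/554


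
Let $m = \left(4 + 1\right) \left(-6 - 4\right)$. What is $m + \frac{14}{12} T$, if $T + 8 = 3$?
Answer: $- \frac{335}{6} \approx -55.833$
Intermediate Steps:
$m = -50$ ($m = 5 \left(-10\right) = -50$)
$T = -5$ ($T = -8 + 3 = -5$)
$m + \frac{14}{12} T = -50 + \frac{14}{12} \left(-5\right) = -50 + 14 \cdot \frac{1}{12} \left(-5\right) = -50 + \frac{7}{6} \left(-5\right) = -50 - \frac{35}{6} = - \frac{335}{6}$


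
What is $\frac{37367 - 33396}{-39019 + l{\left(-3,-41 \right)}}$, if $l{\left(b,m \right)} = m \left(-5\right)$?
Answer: $- \frac{3971}{38814} \approx -0.10231$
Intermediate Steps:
$l{\left(b,m \right)} = - 5 m$
$\frac{37367 - 33396}{-39019 + l{\left(-3,-41 \right)}} = \frac{37367 - 33396}{-39019 - -205} = \frac{3971}{-39019 + 205} = \frac{3971}{-38814} = 3971 \left(- \frac{1}{38814}\right) = - \frac{3971}{38814}$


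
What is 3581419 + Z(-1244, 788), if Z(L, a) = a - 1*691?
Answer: 3581516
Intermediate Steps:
Z(L, a) = -691 + a (Z(L, a) = a - 691 = -691 + a)
3581419 + Z(-1244, 788) = 3581419 + (-691 + 788) = 3581419 + 97 = 3581516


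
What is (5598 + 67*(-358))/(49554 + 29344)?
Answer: -9194/39449 ≈ -0.23306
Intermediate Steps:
(5598 + 67*(-358))/(49554 + 29344) = (5598 - 23986)/78898 = -18388*1/78898 = -9194/39449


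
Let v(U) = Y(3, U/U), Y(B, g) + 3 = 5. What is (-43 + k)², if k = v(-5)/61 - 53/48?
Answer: 16651579681/8573184 ≈ 1942.3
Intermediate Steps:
Y(B, g) = 2 (Y(B, g) = -3 + 5 = 2)
v(U) = 2
k = -3137/2928 (k = 2/61 - 53/48 = -3137/2928 ≈ -1.0714)
(-43 + k)² = (-43 - 3137/2928)² = (-129041/2928)² = 16651579681/8573184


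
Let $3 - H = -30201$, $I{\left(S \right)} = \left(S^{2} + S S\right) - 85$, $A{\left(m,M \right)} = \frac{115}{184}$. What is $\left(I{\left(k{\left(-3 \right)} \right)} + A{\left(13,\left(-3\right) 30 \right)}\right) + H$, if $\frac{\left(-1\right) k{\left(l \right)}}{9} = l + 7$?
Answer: $\frac{261693}{8} \approx 32712.0$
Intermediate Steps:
$k{\left(l \right)} = -63 - 9 l$ ($k{\left(l \right)} = - 9 \left(l + 7\right) = - 9 \left(7 + l\right) = -63 - 9 l$)
$A{\left(m,M \right)} = \frac{5}{8}$ ($A{\left(m,M \right)} = 115 \cdot \frac{1}{184} = \frac{5}{8}$)
$I{\left(S \right)} = -85 + 2 S^{2}$ ($I{\left(S \right)} = \left(S^{2} + S^{2}\right) - 85 = 2 S^{2} - 85 = -85 + 2 S^{2}$)
$H = 30204$ ($H = 3 - -30201 = 3 + 30201 = 30204$)
$\left(I{\left(k{\left(-3 \right)} \right)} + A{\left(13,\left(-3\right) 30 \right)}\right) + H = \left(\left(-85 + 2 \left(-63 - -27\right)^{2}\right) + \frac{5}{8}\right) + 30204 = \left(\left(-85 + 2 \left(-63 + 27\right)^{2}\right) + \frac{5}{8}\right) + 30204 = \left(\left(-85 + 2 \left(-36\right)^{2}\right) + \frac{5}{8}\right) + 30204 = \left(\left(-85 + 2 \cdot 1296\right) + \frac{5}{8}\right) + 30204 = \left(\left(-85 + 2592\right) + \frac{5}{8}\right) + 30204 = \left(2507 + \frac{5}{8}\right) + 30204 = \frac{20061}{8} + 30204 = \frac{261693}{8}$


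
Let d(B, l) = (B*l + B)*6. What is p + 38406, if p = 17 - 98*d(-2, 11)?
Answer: 52535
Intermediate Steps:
d(B, l) = 6*B + 6*B*l (d(B, l) = (B + B*l)*6 = 6*B + 6*B*l)
p = 14129 (p = 17 - 588*(-2)*(1 + 11) = 17 - 588*(-2)*12 = 17 - 98*(-144) = 17 + 14112 = 14129)
p + 38406 = 14129 + 38406 = 52535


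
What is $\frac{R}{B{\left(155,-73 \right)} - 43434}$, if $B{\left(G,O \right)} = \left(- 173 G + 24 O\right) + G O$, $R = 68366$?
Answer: $- \frac{34183}{41658} \approx -0.82056$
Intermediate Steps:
$B{\left(G,O \right)} = - 173 G + 24 O + G O$
$\frac{R}{B{\left(155,-73 \right)} - 43434} = \frac{68366}{\left(\left(-173\right) 155 + 24 \left(-73\right) + 155 \left(-73\right)\right) - 43434} = \frac{68366}{\left(-26815 - 1752 - 11315\right) - 43434} = \frac{68366}{-39882 - 43434} = \frac{68366}{-83316} = 68366 \left(- \frac{1}{83316}\right) = - \frac{34183}{41658}$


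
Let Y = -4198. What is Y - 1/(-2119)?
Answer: -8895561/2119 ≈ -4198.0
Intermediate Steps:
Y - 1/(-2119) = -4198 - 1/(-2119) = -4198 - 1*(-1/2119) = -4198 + 1/2119 = -8895561/2119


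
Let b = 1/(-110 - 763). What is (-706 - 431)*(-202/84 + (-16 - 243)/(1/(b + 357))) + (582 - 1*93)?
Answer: 428313133015/4074 ≈ 1.0513e+8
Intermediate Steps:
b = -1/873 (b = 1/(-873) = -1/873 ≈ -0.0011455)
(-706 - 431)*(-202/84 + (-16 - 243)/(1/(b + 357))) + (582 - 1*93) = (-706 - 431)*(-202/84 + (-16 - 243)/(1/(-1/873 + 357))) + (582 - 1*93) = -1137*(-202*1/84 - 259/(1/(311660/873))) + (582 - 93) = -1137*(-101/42 - 259/873/311660) + 489 = -1137*(-101/42 - 259*311660/873) + 489 = -1137*(-101/42 - 80719940/873) + 489 = -1137*(-1130108551/12222) + 489 = 428311140829/4074 + 489 = 428313133015/4074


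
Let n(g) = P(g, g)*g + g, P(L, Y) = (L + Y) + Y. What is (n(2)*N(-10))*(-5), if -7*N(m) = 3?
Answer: 30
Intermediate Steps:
P(L, Y) = L + 2*Y
N(m) = -3/7 (N(m) = -⅐*3 = -3/7)
n(g) = g + 3*g² (n(g) = (g + 2*g)*g + g = (3*g)*g + g = 3*g² + g = g + 3*g²)
(n(2)*N(-10))*(-5) = ((2*(1 + 3*2))*(-3/7))*(-5) = ((2*(1 + 6))*(-3/7))*(-5) = ((2*7)*(-3/7))*(-5) = (14*(-3/7))*(-5) = -6*(-5) = 30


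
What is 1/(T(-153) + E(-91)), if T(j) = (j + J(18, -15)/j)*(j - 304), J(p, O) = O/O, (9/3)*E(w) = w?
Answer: 153/10693729 ≈ 1.4307e-5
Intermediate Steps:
E(w) = w/3
J(p, O) = 1
T(j) = (-304 + j)*(j + 1/j) (T(j) = (j + 1/j)*(j - 304) = (j + 1/j)*(-304 + j) = (-304 + j)*(j + 1/j))
1/(T(-153) + E(-91)) = 1/((1 + (-153)² - 304*(-153) - 304/(-153)) + (⅓)*(-91)) = 1/((1 + 23409 + 46512 - 304*(-1/153)) - 91/3) = 1/((1 + 23409 + 46512 + 304/153) - 91/3) = 1/(10698370/153 - 91/3) = 1/(10693729/153) = 153/10693729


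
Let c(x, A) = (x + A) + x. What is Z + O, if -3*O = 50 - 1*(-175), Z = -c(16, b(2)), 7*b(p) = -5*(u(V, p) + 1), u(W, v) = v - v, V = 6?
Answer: -744/7 ≈ -106.29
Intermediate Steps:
u(W, v) = 0
b(p) = -5/7 (b(p) = (-5*(0 + 1))/7 = (-5*1)/7 = (⅐)*(-5) = -5/7)
c(x, A) = A + 2*x (c(x, A) = (A + x) + x = A + 2*x)
Z = -219/7 (Z = -(-5/7 + 2*16) = -(-5/7 + 32) = -1*219/7 = -219/7 ≈ -31.286)
O = -75 (O = -(50 - 1*(-175))/3 = -(50 + 175)/3 = -⅓*225 = -75)
Z + O = -219/7 - 75 = -744/7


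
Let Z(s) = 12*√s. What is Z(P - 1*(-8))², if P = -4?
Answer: 576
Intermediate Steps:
Z(P - 1*(-8))² = (12*√(-4 - 1*(-8)))² = (12*√(-4 + 8))² = (12*√4)² = (12*2)² = 24² = 576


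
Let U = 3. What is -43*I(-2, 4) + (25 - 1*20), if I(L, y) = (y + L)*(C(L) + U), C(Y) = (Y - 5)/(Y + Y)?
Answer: -807/2 ≈ -403.50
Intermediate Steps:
C(Y) = (-5 + Y)/(2*Y) (C(Y) = (-5 + Y)/((2*Y)) = (-5 + Y)*(1/(2*Y)) = (-5 + Y)/(2*Y))
I(L, y) = (3 + (-5 + L)/(2*L))*(L + y) (I(L, y) = (y + L)*((-5 + L)/(2*L) + 3) = (L + y)*(3 + (-5 + L)/(2*L)) = (3 + (-5 + L)/(2*L))*(L + y))
-43*I(-2, 4) + (25 - 1*20) = -43*(-2*(-5 + 6*4 + 7*(-2)) + 4*(-5 - 2))/(2*(-2)) + (25 - 1*20) = -43*(-1)*(-2*(-5 + 24 - 14) + 4*(-7))/(2*2) + (25 - 20) = -43*(-1)*(-2*5 - 28)/(2*2) + 5 = -43*(-1)*(-10 - 28)/(2*2) + 5 = -43*(-1)*(-38)/(2*2) + 5 = -43*19/2 + 5 = -817/2 + 5 = -807/2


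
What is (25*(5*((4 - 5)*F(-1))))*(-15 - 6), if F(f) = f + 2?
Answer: 2625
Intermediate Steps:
F(f) = 2 + f
(25*(5*((4 - 5)*F(-1))))*(-15 - 6) = (25*(5*((4 - 5)*(2 - 1))))*(-15 - 6) = (25*(5*(-1*1)))*(-21) = (25*(5*(-1)))*(-21) = (25*(-5))*(-21) = -125*(-21) = 2625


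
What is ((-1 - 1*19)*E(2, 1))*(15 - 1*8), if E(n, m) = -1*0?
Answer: 0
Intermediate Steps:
E(n, m) = 0
((-1 - 1*19)*E(2, 1))*(15 - 1*8) = ((-1 - 1*19)*0)*(15 - 1*8) = ((-1 - 19)*0)*(15 - 8) = -20*0*7 = 0*7 = 0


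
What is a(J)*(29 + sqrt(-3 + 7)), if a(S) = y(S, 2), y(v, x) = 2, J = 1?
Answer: 62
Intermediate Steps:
a(S) = 2
a(J)*(29 + sqrt(-3 + 7)) = 2*(29 + sqrt(-3 + 7)) = 2*(29 + sqrt(4)) = 2*(29 + 2) = 2*31 = 62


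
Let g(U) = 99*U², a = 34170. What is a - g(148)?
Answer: -2134326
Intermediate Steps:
a - g(148) = 34170 - 99*148² = 34170 - 99*21904 = 34170 - 1*2168496 = 34170 - 2168496 = -2134326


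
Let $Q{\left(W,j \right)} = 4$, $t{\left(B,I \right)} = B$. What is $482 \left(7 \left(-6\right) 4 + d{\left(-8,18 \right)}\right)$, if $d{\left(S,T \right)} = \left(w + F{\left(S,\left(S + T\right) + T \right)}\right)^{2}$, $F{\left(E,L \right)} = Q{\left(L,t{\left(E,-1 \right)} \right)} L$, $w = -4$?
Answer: $5541072$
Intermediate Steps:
$F{\left(E,L \right)} = 4 L$
$d{\left(S,T \right)} = \left(-4 + 4 S + 8 T\right)^{2}$ ($d{\left(S,T \right)} = \left(-4 + 4 \left(\left(S + T\right) + T\right)\right)^{2} = \left(-4 + 4 \left(S + 2 T\right)\right)^{2} = \left(-4 + \left(4 S + 8 T\right)\right)^{2} = \left(-4 + 4 S + 8 T\right)^{2}$)
$482 \left(7 \left(-6\right) 4 + d{\left(-8,18 \right)}\right) = 482 \left(7 \left(-6\right) 4 + 16 \left(-1 - 8 + 2 \cdot 18\right)^{2}\right) = 482 \left(\left(-42\right) 4 + 16 \left(-1 - 8 + 36\right)^{2}\right) = 482 \left(-168 + 16 \cdot 27^{2}\right) = 482 \left(-168 + 16 \cdot 729\right) = 482 \left(-168 + 11664\right) = 482 \cdot 11496 = 5541072$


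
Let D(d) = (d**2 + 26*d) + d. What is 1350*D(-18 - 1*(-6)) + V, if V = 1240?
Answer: -241760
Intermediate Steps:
D(d) = d**2 + 27*d
1350*D(-18 - 1*(-6)) + V = 1350*((-18 - 1*(-6))*(27 + (-18 - 1*(-6)))) + 1240 = 1350*((-18 + 6)*(27 + (-18 + 6))) + 1240 = 1350*(-12*(27 - 12)) + 1240 = 1350*(-12*15) + 1240 = 1350*(-180) + 1240 = -243000 + 1240 = -241760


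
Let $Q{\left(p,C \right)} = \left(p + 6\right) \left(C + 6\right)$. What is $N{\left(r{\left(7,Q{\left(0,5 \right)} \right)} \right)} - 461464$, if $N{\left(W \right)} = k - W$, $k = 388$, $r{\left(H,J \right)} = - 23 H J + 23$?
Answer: $-450473$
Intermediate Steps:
$Q{\left(p,C \right)} = \left(6 + C\right) \left(6 + p\right)$ ($Q{\left(p,C \right)} = \left(6 + p\right) \left(6 + C\right) = \left(6 + C\right) \left(6 + p\right)$)
$r{\left(H,J \right)} = 23 - 23 H J$ ($r{\left(H,J \right)} = - 23 H J + 23 = 23 - 23 H J$)
$N{\left(W \right)} = 388 - W$
$N{\left(r{\left(7,Q{\left(0,5 \right)} \right)} \right)} - 461464 = \left(388 - \left(23 - 161 \left(36 + 6 \cdot 5 + 6 \cdot 0 + 5 \cdot 0\right)\right)\right) - 461464 = \left(388 - \left(23 - 161 \left(36 + 30 + 0 + 0\right)\right)\right) - 461464 = \left(388 - \left(23 - 161 \cdot 66\right)\right) - 461464 = \left(388 - \left(23 - 10626\right)\right) - 461464 = \left(388 - -10603\right) - 461464 = \left(388 + 10603\right) - 461464 = 10991 - 461464 = -450473$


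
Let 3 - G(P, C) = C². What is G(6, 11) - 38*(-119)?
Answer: 4404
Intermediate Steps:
G(P, C) = 3 - C²
G(6, 11) - 38*(-119) = (3 - 1*11²) - 38*(-119) = (3 - 1*121) + 4522 = (3 - 121) + 4522 = -118 + 4522 = 4404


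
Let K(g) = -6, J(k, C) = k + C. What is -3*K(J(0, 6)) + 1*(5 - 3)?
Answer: 20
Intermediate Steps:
J(k, C) = C + k
-3*K(J(0, 6)) + 1*(5 - 3) = -3*(-6) + 1*(5 - 3) = 18 + 1*2 = 18 + 2 = 20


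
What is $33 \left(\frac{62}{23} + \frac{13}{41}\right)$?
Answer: $\frac{93753}{943} \approx 99.42$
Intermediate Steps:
$33 \left(\frac{62}{23} + \frac{13}{41}\right) = 33 \cdot \frac{2841}{943} = \frac{93753}{943}$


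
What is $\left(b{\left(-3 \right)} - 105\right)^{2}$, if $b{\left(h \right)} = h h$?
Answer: $9216$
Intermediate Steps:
$b{\left(h \right)} = h^{2}$
$\left(b{\left(-3 \right)} - 105\right)^{2} = \left(\left(-3\right)^{2} - 105\right)^{2} = \left(9 - 105\right)^{2} = \left(-96\right)^{2} = 9216$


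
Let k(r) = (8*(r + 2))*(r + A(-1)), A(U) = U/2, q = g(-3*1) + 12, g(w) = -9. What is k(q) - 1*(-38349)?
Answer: 38449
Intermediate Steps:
q = 3 (q = -9 + 12 = 3)
A(U) = U/2 (A(U) = U*(½) = U/2)
k(r) = (16 + 8*r)*(-½ + r) (k(r) = (8*(r + 2))*(r + (½)*(-1)) = (8*(2 + r))*(r - ½) = (16 + 8*r)*(-½ + r))
k(q) - 1*(-38349) = (-8 + 8*3² + 12*3) - 1*(-38349) = (-8 + 8*9 + 36) + 38349 = (-8 + 72 + 36) + 38349 = 100 + 38349 = 38449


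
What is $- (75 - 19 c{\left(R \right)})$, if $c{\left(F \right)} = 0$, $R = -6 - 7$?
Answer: $-75$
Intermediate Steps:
$R = -13$ ($R = -6 - 7 = -13$)
$- (75 - 19 c{\left(R \right)}) = - (75 - 0) = - (75 + 0) = \left(-1\right) 75 = -75$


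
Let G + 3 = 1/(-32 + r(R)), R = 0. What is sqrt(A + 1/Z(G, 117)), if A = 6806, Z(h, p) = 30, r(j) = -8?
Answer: sqrt(6125430)/30 ≈ 82.499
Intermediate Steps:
G = -121/40 (G = -3 + 1/(-32 - 8) = -3 + 1/(-40) = -3 - 1/40 = -121/40 ≈ -3.0250)
sqrt(A + 1/Z(G, 117)) = sqrt(6806 + 1/30) = sqrt(204181/30) = sqrt(6125430)/30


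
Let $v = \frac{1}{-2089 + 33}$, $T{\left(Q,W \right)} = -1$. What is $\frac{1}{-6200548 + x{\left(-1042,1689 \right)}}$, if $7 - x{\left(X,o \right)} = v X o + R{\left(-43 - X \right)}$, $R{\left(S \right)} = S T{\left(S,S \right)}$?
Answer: $- \frac{1028}{6374009145} \approx -1.6128 \cdot 10^{-7}$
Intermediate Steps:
$v = - \frac{1}{2056}$ ($v = \frac{1}{-2056} = - \frac{1}{2056} \approx -0.00048638$)
$R{\left(S \right)} = - S$ ($R{\left(S \right)} = S \left(-1\right) = - S$)
$x{\left(X,o \right)} = -36 - X + \frac{X o}{2056}$ ($x{\left(X,o \right)} = 7 - \left(- \frac{X}{2056} o - \left(-43 - X\right)\right) = 7 - \left(- \frac{X o}{2056} + \left(43 + X\right)\right) = 7 - \left(43 + X - \frac{X o}{2056}\right) = -36 - X + \frac{X o}{2056}$)
$\frac{1}{-6200548 + x{\left(-1042,1689 \right)}} = \frac{1}{-6200548 - \left(-1006 + \frac{879969}{1028}\right)} = \frac{1}{-6200548 - - \frac{154199}{1028}} = \frac{1}{-6200548 + \frac{154199}{1028}} = \frac{1}{- \frac{6374009145}{1028}} = - \frac{1028}{6374009145}$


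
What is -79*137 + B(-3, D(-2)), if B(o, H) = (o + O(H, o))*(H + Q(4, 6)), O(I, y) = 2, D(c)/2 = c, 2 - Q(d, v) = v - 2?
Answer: -10817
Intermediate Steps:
Q(d, v) = 4 - v (Q(d, v) = 2 - (v - 2) = 2 - (-2 + v) = 2 + (2 - v) = 4 - v)
D(c) = 2*c
B(o, H) = (-2 + H)*(2 + o) (B(o, H) = (o + 2)*(H + (4 - 1*6)) = (2 + o)*(H + (4 - 6)) = (2 + o)*(H - 2) = (2 + o)*(-2 + H) = (-2 + H)*(2 + o))
-79*137 + B(-3, D(-2)) = -79*137 + (-4 - 2*(-3) + 2*(2*(-2)) + (2*(-2))*(-3)) = -10823 + (-4 + 6 + 2*(-4) - 4*(-3)) = -10823 + (-4 + 6 - 8 + 12) = -10823 + 6 = -10817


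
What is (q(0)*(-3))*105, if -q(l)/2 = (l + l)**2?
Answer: 0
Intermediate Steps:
q(l) = -8*l**2 (q(l) = -2*(l + l)**2 = -2*4*l**2 = -8*l**2)
(q(0)*(-3))*105 = (-8*0**2*(-3))*105 = (-8*0*(-3))*105 = (0*(-3))*105 = 0*105 = 0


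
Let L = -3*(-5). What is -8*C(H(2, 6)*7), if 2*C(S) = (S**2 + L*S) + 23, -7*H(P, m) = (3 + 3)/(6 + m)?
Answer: -63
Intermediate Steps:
H(P, m) = -6/(7*(6 + m)) (H(P, m) = -(3 + 3)/(7*(6 + m)) = -6/(7*(6 + m)))
L = 15 (L = -3*(-5) = 15)
C(S) = 23/2 + S**2/2 + 15*S/2 (C(S) = ((S**2 + 15*S) + 23)/2 = (23 + S**2 + 15*S)/2 = 23/2 + S**2/2 + 15*S/2)
-8*C(H(2, 6)*7) = -8*(23/2 + (-6/(42 + 7*6)*7)**2/2 + 15*(-6/(42 + 7*6)*7)/2) = -8*(23/2 + (-6/(42 + 42)*7)**2/2 + 15*(-6/(42 + 42)*7)/2) = -8*(23/2 + (-6/84*7)**2/2 + 15*(-6/84*7)/2) = -8*(23/2 + (-6*1/84*7)**2/2 + 15*(-6*1/84*7)/2) = -8*(23/2 + (-1/14*7)**2/2 + 15*(-1/14*7)/2) = -8*(23/2 + (-1/2)**2/2 + (15/2)*(-1/2)) = -8*(23/2 + (1/2)*(1/4) - 15/4) = -8*(23/2 + 1/8 - 15/4) = -8*63/8 = -63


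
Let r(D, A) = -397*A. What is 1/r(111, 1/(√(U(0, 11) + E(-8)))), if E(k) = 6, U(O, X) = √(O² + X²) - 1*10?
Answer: -√7/397 ≈ -0.0066644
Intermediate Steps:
U(O, X) = -10 + √(O² + X²) (U(O, X) = √(O² + X²) - 10 = -10 + √(O² + X²))
1/r(111, 1/(√(U(0, 11) + E(-8)))) = 1/(-397/√((-10 + √(0² + 11²)) + 6)) = 1/(-397/√((-10 + √(0 + 121)) + 6)) = 1/(-397/√((-10 + √121) + 6)) = 1/(-397/√((-10 + 11) + 6)) = 1/(-397/√(1 + 6)) = 1/(-397*√7/7) = -√7/397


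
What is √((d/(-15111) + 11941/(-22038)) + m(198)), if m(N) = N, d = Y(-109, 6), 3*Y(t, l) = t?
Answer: √2433148637942711454/111005406 ≈ 14.052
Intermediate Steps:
Y(t, l) = t/3
d = -109/3 (d = (⅓)*(-109) = -109/3 ≈ -36.333)
√((d/(-15111) + 11941/(-22038)) + m(198)) = √((-109/3/(-15111) + 11941/(-22038)) + 198) = √((-109/3*(-1/15111) + 11941*(-1/22038)) + 198) = √((109/45333 - 11941/22038) + 198) = √(-179639737/333016218 + 198) = √(65757571427/333016218) = √2433148637942711454/111005406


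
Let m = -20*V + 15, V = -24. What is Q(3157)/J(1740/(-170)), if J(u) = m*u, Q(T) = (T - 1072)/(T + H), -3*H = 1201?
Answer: -2363/15828780 ≈ -0.00014928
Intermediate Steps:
H = -1201/3 (H = -1/3*1201 = -1201/3 ≈ -400.33)
Q(T) = (-1072 + T)/(-1201/3 + T) (Q(T) = (T - 1072)/(T - 1201/3) = (-1072 + T)/(-1201/3 + T))
m = 495 (m = -20*(-24) + 15 = 480 + 15 = 495)
J(u) = 495*u
Q(3157)/J(1740/(-170)) = (3*(-1072 + 3157)/(-1201 + 3*3157))/((495*(1740/(-170)))) = (3*2085/(-1201 + 9471))/((495*(1740*(-1/170)))) = (3*2085/8270)/((495*(-174/17))) = (3*(1/8270)*2085)/(-86130/17) = (1251/1654)*(-17/86130) = -2363/15828780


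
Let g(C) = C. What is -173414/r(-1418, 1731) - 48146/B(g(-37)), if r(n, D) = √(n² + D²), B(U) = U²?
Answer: -48146/1369 - 173414*√5007085/5007085 ≈ -112.67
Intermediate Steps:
r(n, D) = √(D² + n²)
-173414/r(-1418, 1731) - 48146/B(g(-37)) = -173414/√(1731² + (-1418)²) - 48146/((-37)²) = -173414/√(2996361 + 2010724) - 48146/1369 = -173414*√5007085/5007085 - 48146*1/1369 = -173414*√5007085/5007085 - 48146/1369 = -48146/1369 - 173414*√5007085/5007085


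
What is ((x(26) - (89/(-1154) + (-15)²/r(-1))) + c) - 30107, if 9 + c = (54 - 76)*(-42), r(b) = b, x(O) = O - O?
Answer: -33427829/1154 ≈ -28967.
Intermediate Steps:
x(O) = 0
c = 915 (c = -9 + (54 - 76)*(-42) = -9 - 22*(-42) = -9 + 924 = 915)
((x(26) - (89/(-1154) + (-15)²/r(-1))) + c) - 30107 = ((0 - (89/(-1154) + (-15)²/(-1))) + 915) - 30107 = ((0 - (89*(-1/1154) + 225*(-1))) + 915) - 30107 = ((0 - (-89/1154 - 225)) + 915) - 30107 = ((0 - 1*(-259739/1154)) + 915) - 30107 = ((0 + 259739/1154) + 915) - 30107 = (259739/1154 + 915) - 30107 = 1315649/1154 - 30107 = -33427829/1154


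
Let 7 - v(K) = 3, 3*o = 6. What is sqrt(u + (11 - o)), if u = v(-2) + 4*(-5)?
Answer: I*sqrt(7) ≈ 2.6458*I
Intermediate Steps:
o = 2 (o = (1/3)*6 = 2)
v(K) = 4 (v(K) = 7 - 1*3 = 7 - 3 = 4)
u = -16 (u = 4 + 4*(-5) = 4 - 20 = -16)
sqrt(u + (11 - o)) = sqrt(-16 + (11 - 1*2)) = sqrt(-16 + (11 - 2)) = sqrt(-16 + 9) = sqrt(-7) = I*sqrt(7)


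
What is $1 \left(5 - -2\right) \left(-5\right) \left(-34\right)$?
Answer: $1190$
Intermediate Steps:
$1 \left(5 - -2\right) \left(-5\right) \left(-34\right) = 1 \left(5 + 2\right) \left(-5\right) \left(-34\right) = 1 \cdot 7 \left(-5\right) \left(-34\right) = 7 \left(-5\right) \left(-34\right) = \left(-35\right) \left(-34\right) = 1190$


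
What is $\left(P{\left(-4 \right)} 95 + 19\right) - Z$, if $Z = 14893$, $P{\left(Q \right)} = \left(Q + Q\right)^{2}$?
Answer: $-8794$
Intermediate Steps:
$P{\left(Q \right)} = 4 Q^{2}$ ($P{\left(Q \right)} = \left(2 Q\right)^{2} = 4 Q^{2}$)
$\left(P{\left(-4 \right)} 95 + 19\right) - Z = \left(4 \left(-4\right)^{2} \cdot 95 + 19\right) - 14893 = \left(4 \cdot 16 \cdot 95 + 19\right) - 14893 = \left(64 \cdot 95 + 19\right) - 14893 = \left(6080 + 19\right) - 14893 = 6099 - 14893 = -8794$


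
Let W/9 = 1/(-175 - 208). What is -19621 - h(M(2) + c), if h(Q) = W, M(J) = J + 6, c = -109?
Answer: -7514834/383 ≈ -19621.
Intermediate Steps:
M(J) = 6 + J
W = -9/383 (W = 9/(-175 - 208) = 9/(-383) = 9*(-1/383) = -9/383 ≈ -0.023499)
h(Q) = -9/383
-19621 - h(M(2) + c) = -19621 - 1*(-9/383) = -19621 + 9/383 = -7514834/383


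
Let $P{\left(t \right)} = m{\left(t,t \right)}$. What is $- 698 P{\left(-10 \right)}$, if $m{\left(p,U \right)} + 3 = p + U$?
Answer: $16054$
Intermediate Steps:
$m{\left(p,U \right)} = -3 + U + p$ ($m{\left(p,U \right)} = -3 + \left(p + U\right) = -3 + \left(U + p\right) = -3 + U + p$)
$P{\left(t \right)} = -3 + 2 t$ ($P{\left(t \right)} = -3 + t + t = -3 + 2 t$)
$- 698 P{\left(-10 \right)} = - 698 \left(-3 + 2 \left(-10\right)\right) = - 698 \left(-3 - 20\right) = \left(-698\right) \left(-23\right) = 16054$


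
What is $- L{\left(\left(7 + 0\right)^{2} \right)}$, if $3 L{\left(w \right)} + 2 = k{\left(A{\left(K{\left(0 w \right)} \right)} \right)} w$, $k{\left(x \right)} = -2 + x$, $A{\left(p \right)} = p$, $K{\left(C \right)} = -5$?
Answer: $115$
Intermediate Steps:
$L{\left(w \right)} = - \frac{2}{3} - \frac{7 w}{3}$ ($L{\left(w \right)} = - \frac{2}{3} + \frac{\left(-2 - 5\right) w}{3} = - \frac{2}{3} + \frac{\left(-7\right) w}{3} = - \frac{2}{3} - \frac{7 w}{3}$)
$- L{\left(\left(7 + 0\right)^{2} \right)} = - (- \frac{2}{3} - \frac{7 \left(7 + 0\right)^{2}}{3}) = - (- \frac{2}{3} - \frac{7 \cdot 7^{2}}{3}) = - (- \frac{2}{3} - \frac{343}{3}) = \left(-1\right) \left(-115\right) = 115$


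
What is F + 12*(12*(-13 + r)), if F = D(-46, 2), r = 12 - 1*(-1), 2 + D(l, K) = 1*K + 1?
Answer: 1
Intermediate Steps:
D(l, K) = -1 + K (D(l, K) = -2 + (1*K + 1) = -2 + (K + 1) = -2 + (1 + K) = -1 + K)
r = 13 (r = 12 + 1 = 13)
F = 1 (F = -1 + 2 = 1)
F + 12*(12*(-13 + r)) = 1 + 12*(12*(-13 + 13)) = 1 + 12*(12*0) = 1 + 12*0 = 1 + 0 = 1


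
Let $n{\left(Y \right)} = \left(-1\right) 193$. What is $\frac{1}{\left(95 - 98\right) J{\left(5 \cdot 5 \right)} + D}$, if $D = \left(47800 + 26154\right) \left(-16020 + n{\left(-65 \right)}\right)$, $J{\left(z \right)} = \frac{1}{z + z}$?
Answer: $- \frac{50}{59950810103} \approx -8.3402 \cdot 10^{-10}$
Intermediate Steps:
$n{\left(Y \right)} = -193$
$J{\left(z \right)} = \frac{1}{2 z}$
$D = -1199016202$ ($D = \left(47800 + 26154\right) \left(-16020 - 193\right) = 73954 \left(-16213\right) = -1199016202$)
$\frac{1}{\left(95 - 98\right) J{\left(5 \cdot 5 \right)} + D} = \frac{1}{\left(95 - 98\right) \frac{1}{2 \cdot 5 \cdot 5} - 1199016202} = \frac{1}{- 3 \frac{1}{2 \cdot 25} - 1199016202} = \frac{1}{- 3 \cdot \frac{1}{2} \cdot \frac{1}{25} - 1199016202} = \frac{1}{\left(-3\right) \frac{1}{50} - 1199016202} = \frac{1}{- \frac{3}{50} - 1199016202} = \frac{1}{- \frac{59950810103}{50}} = - \frac{50}{59950810103}$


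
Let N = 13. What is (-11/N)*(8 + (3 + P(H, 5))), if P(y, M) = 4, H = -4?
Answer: -165/13 ≈ -12.692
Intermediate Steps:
(-11/N)*(8 + (3 + P(H, 5))) = (-11/13)*(8 + (3 + 4)) = (-11*1/13)*(8 + 7) = -11/13*15 = -165/13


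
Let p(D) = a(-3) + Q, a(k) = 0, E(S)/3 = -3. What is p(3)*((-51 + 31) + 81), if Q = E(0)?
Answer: -549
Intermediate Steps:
E(S) = -9 (E(S) = 3*(-3) = -9)
Q = -9
p(D) = -9 (p(D) = 0 - 9 = -9)
p(3)*((-51 + 31) + 81) = -9*((-51 + 31) + 81) = -9*(-20 + 81) = -9*61 = -549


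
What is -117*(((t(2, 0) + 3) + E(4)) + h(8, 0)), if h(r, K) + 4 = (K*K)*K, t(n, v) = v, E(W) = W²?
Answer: -1755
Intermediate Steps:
h(r, K) = -4 + K³ (h(r, K) = -4 + (K*K)*K = -4 + K²*K = -4 + K³)
-117*(((t(2, 0) + 3) + E(4)) + h(8, 0)) = -117*(((0 + 3) + 4²) + (-4 + 0³)) = -117*((3 + 16) + (-4 + 0)) = -117*(19 - 4) = -117*15 = -1755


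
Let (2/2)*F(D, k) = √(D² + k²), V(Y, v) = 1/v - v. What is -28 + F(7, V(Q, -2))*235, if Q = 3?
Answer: -28 + 235*√205/2 ≈ 1654.3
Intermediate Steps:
F(D, k) = √(D² + k²)
-28 + F(7, V(Q, -2))*235 = -28 + √(7² + (1/(-2) - 1*(-2))²)*235 = -28 + √(49 + (-½ + 2)²)*235 = -28 + √(49 + (3/2)²)*235 = -28 + √(49 + 9/4)*235 = -28 + √(205/4)*235 = -28 + (√205/2)*235 = -28 + 235*√205/2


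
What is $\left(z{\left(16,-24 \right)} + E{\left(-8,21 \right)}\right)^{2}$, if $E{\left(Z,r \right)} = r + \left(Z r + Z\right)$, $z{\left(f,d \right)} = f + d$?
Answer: $26569$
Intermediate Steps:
$z{\left(f,d \right)} = d + f$
$E{\left(Z,r \right)} = Z + r + Z r$ ($E{\left(Z,r \right)} = r + \left(Z + Z r\right) = Z + r + Z r$)
$\left(z{\left(16,-24 \right)} + E{\left(-8,21 \right)}\right)^{2} = \left(\left(-24 + 16\right) - 155\right)^{2} = \left(-8 - 155\right)^{2} = \left(-163\right)^{2} = 26569$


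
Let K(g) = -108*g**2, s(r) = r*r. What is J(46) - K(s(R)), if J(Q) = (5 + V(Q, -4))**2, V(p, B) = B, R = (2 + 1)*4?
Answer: 2239489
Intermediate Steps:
R = 12 (R = 3*4 = 12)
s(r) = r**2
J(Q) = 1 (J(Q) = (5 - 4)**2 = 1**2 = 1)
J(46) - K(s(R)) = 1 - (-108)*(12**2)**2 = 1 - (-108)*144**2 = 1 - (-108)*20736 = 1 - 1*(-2239488) = 1 + 2239488 = 2239489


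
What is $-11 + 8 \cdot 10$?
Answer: $69$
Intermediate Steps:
$-11 + 8 \cdot 10 = -11 + 80 = 69$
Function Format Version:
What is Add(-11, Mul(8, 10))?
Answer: 69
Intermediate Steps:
Add(-11, Mul(8, 10)) = Add(-11, 80) = 69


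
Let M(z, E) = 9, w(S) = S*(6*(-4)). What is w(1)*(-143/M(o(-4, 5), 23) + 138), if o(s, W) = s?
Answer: -8792/3 ≈ -2930.7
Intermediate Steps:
w(S) = -24*S (w(S) = S*(-24) = -24*S)
w(1)*(-143/M(o(-4, 5), 23) + 138) = (-24*1)*(-143/9 + 138) = -24*(-143*⅑ + 138) = -24*(-143/9 + 138) = -24*1099/9 = -8792/3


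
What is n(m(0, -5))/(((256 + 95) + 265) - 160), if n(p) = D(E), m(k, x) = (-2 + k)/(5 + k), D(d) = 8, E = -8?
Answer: 1/57 ≈ 0.017544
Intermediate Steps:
m(k, x) = (-2 + k)/(5 + k)
n(p) = 8
n(m(0, -5))/(((256 + 95) + 265) - 160) = 8/(((256 + 95) + 265) - 160) = 8/((351 + 265) - 160) = 8/(616 - 160) = 8/456 = (1/456)*8 = 1/57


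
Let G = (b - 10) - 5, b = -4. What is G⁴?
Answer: 130321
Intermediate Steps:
G = -19 (G = (-4 - 10) - 5 = -14 - 5 = -19)
G⁴ = (-19)⁴ = 130321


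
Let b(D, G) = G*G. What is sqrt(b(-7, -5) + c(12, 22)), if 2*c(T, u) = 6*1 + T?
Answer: sqrt(34) ≈ 5.8309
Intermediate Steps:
c(T, u) = 3 + T/2 (c(T, u) = (6*1 + T)/2 = (6 + T)/2 = 3 + T/2)
b(D, G) = G**2
sqrt(b(-7, -5) + c(12, 22)) = sqrt((-5)**2 + (3 + (1/2)*12)) = sqrt(25 + (3 + 6)) = sqrt(25 + 9) = sqrt(34)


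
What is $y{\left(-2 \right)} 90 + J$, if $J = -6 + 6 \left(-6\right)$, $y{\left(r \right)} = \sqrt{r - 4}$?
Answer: $-42 + 90 i \sqrt{6} \approx -42.0 + 220.45 i$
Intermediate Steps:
$y{\left(r \right)} = \sqrt{-4 + r}$
$J = -42$ ($J = -6 - 36 = -42$)
$y{\left(-2 \right)} 90 + J = \sqrt{-4 - 2} \cdot 90 - 42 = \sqrt{-6} \cdot 90 - 42 = i \sqrt{6} \cdot 90 - 42 = 90 i \sqrt{6} - 42 = -42 + 90 i \sqrt{6}$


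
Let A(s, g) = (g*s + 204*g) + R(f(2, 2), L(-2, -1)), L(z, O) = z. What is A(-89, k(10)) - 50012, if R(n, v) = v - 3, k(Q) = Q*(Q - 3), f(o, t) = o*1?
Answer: -41967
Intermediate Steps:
f(o, t) = o
k(Q) = Q*(-3 + Q)
R(n, v) = -3 + v
A(s, g) = -5 + 204*g + g*s (A(s, g) = (g*s + 204*g) + (-3 - 2) = (204*g + g*s) - 5 = -5 + 204*g + g*s)
A(-89, k(10)) - 50012 = (-5 + 204*(10*(-3 + 10)) + (10*(-3 + 10))*(-89)) - 50012 = (-5 + 204*(10*7) + (10*7)*(-89)) - 50012 = (-5 + 204*70 + 70*(-89)) - 50012 = (-5 + 14280 - 6230) - 50012 = 8045 - 50012 = -41967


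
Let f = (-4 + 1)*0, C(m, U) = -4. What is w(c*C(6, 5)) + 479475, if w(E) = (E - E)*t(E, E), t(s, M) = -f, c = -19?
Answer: 479475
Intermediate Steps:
f = 0 (f = -3*0 = 0)
t(s, M) = 0 (t(s, M) = -1*0 = 0)
w(E) = 0 (w(E) = (E - E)*0 = 0*0 = 0)
w(c*C(6, 5)) + 479475 = 0 + 479475 = 479475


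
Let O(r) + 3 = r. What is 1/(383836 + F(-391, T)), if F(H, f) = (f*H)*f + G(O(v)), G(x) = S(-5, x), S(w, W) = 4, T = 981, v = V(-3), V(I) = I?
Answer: -1/375899311 ≈ -2.6603e-9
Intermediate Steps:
v = -3
O(r) = -3 + r
G(x) = 4
F(H, f) = 4 + H*f² (F(H, f) = (f*H)*f + 4 = (H*f)*f + 4 = H*f² + 4 = 4 + H*f²)
1/(383836 + F(-391, T)) = 1/(383836 + (4 - 391*981²)) = 1/(383836 + (4 - 391*962361)) = 1/(383836 + (4 - 376283151)) = 1/(383836 - 376283147) = 1/(-375899311) = -1/375899311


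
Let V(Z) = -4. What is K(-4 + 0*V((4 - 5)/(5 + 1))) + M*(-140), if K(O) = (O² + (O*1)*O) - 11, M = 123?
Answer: -17199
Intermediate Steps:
K(O) = -11 + 2*O² (K(O) = (O² + O*O) - 11 = (O² + O²) - 11 = 2*O² - 11 = -11 + 2*O²)
K(-4 + 0*V((4 - 5)/(5 + 1))) + M*(-140) = (-11 + 2*(-4 + 0*(-4))²) + 123*(-140) = (-11 + 2*(-4 + 0)²) - 17220 = (-11 + 2*(-4)²) - 17220 = (-11 + 2*16) - 17220 = (-11 + 32) - 17220 = 21 - 17220 = -17199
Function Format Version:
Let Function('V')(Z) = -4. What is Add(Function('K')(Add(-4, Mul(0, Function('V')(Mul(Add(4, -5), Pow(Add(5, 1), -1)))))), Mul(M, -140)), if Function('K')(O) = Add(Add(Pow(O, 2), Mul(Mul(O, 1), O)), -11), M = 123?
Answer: -17199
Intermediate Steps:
Function('K')(O) = Add(-11, Mul(2, Pow(O, 2))) (Function('K')(O) = Add(Add(Pow(O, 2), Mul(O, O)), -11) = Add(Add(Pow(O, 2), Pow(O, 2)), -11) = Add(Mul(2, Pow(O, 2)), -11) = Add(-11, Mul(2, Pow(O, 2))))
Add(Function('K')(Add(-4, Mul(0, Function('V')(Mul(Add(4, -5), Pow(Add(5, 1), -1)))))), Mul(M, -140)) = Add(Add(-11, Mul(2, Pow(Add(-4, Mul(0, -4)), 2))), Mul(123, -140)) = Add(Add(-11, Mul(2, Pow(Add(-4, 0), 2))), -17220) = Add(Add(-11, Mul(2, Pow(-4, 2))), -17220) = Add(Add(-11, Mul(2, 16)), -17220) = Add(Add(-11, 32), -17220) = Add(21, -17220) = -17199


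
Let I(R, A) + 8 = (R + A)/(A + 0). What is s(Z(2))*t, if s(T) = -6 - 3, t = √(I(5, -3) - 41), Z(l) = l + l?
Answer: -3*I*√447 ≈ -63.427*I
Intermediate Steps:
I(R, A) = -8 + (A + R)/A (I(R, A) = -8 + (R + A)/(A + 0) = -8 + (A + R)/A)
Z(l) = 2*l
t = I*√447/3 (t = √((-7 + 5/(-3)) - 41) = √((-7 + 5*(-⅓)) - 41) = √((-7 - 5/3) - 41) = √(-26/3 - 41) = √(-149/3) = I*√447/3 ≈ 7.0475*I)
s(T) = -9
s(Z(2))*t = -3*I*√447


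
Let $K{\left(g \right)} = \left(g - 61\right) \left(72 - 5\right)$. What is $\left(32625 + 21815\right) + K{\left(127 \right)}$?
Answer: $58862$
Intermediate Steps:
$K{\left(g \right)} = -4087 + 67 g$ ($K{\left(g \right)} = \left(-61 + g\right) \left(72 - 5\right) = \left(-61 + g\right) 67 = -4087 + 67 g$)
$\left(32625 + 21815\right) + K{\left(127 \right)} = \left(32625 + 21815\right) + \left(-4087 + 67 \cdot 127\right) = 54440 + \left(-4087 + 8509\right) = 54440 + 4422 = 58862$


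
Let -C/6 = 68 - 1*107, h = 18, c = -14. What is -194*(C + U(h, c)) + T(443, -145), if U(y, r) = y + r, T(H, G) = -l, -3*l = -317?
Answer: -138833/3 ≈ -46278.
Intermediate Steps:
l = 317/3 (l = -⅓*(-317) = 317/3 ≈ 105.67)
T(H, G) = -317/3 (T(H, G) = -1*317/3 = -317/3)
U(y, r) = r + y
C = 234 (C = -6*(68 - 1*107) = -6*(68 - 107) = -6*(-39) = 234)
-194*(C + U(h, c)) + T(443, -145) = -194*(234 + (-14 + 18)) - 317/3 = -194*(234 + 4) - 317/3 = -194*238 - 317/3 = -46172 - 317/3 = -138833/3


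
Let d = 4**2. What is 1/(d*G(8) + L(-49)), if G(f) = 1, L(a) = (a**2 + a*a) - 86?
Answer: 1/4732 ≈ 0.00021133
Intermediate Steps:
L(a) = -86 + 2*a**2 (L(a) = (a**2 + a**2) - 86 = 2*a**2 - 86 = -86 + 2*a**2)
d = 16
1/(d*G(8) + L(-49)) = 1/(16*1 + (-86 + 2*(-49)**2)) = 1/(16 + (-86 + 2*2401)) = 1/(16 + (-86 + 4802)) = 1/(16 + 4716) = 1/4732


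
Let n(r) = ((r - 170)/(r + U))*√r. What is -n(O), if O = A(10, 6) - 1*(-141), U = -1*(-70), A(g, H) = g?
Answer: 19*√151/221 ≈ 1.0565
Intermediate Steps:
U = 70
O = 151 (O = 10 - 1*(-141) = 10 + 141 = 151)
n(r) = √r*(-170 + r)/(70 + r) (n(r) = ((r - 170)/(r + 70))*√r = ((-170 + r)/(70 + r))*√r = √r*(-170 + r)/(70 + r))
-n(O) = -√151*(-170 + 151)/(70 + 151) = -√151*(-19)/221 = -(-19)*√151/221 = 19*√151/221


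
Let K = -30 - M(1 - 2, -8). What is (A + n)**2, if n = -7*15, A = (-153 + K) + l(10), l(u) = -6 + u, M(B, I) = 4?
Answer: 82944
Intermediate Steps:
K = -34 (K = -30 - 1*4 = -30 - 4 = -34)
A = -183 (A = (-153 - 34) + (-6 + 10) = -187 + 4 = -183)
n = -105
(A + n)**2 = (-183 - 105)**2 = (-288)**2 = 82944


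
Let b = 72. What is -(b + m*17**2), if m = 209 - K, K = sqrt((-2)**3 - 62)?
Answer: -60473 + 289*I*sqrt(70) ≈ -60473.0 + 2417.9*I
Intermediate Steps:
K = I*sqrt(70) (K = sqrt(-8 - 62) = sqrt(-70) = I*sqrt(70) ≈ 8.3666*I)
m = 209 - I*sqrt(70) ≈ 209.0 - 8.3666*I
-(b + m*17**2) = -(72 + (209 - I*sqrt(70))*17**2) = -(72 + (209 - I*sqrt(70))*289) = -(72 + (60401 - 289*I*sqrt(70))) = -(60473 - 289*I*sqrt(70)) = -60473 + 289*I*sqrt(70)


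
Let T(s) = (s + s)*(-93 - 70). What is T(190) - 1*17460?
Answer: -79400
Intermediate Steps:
T(s) = -326*s (T(s) = (2*s)*(-163) = -326*s)
T(190) - 1*17460 = -326*190 - 1*17460 = -61940 - 17460 = -79400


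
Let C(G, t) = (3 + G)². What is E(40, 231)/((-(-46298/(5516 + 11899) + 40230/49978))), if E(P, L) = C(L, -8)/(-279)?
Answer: -2647656018540/25005777907 ≈ -105.88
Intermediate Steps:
E(P, L) = -(3 + L)²/279 (E(P, L) = (3 + L)²/(-279) = (3 + L)²*(-1/279) = -(3 + L)²/279)
E(40, 231)/((-(-46298/(5516 + 11899) + 40230/49978))) = (-(3 + 231)²/279)/((-(-46298/(5516 + 11899) + 40230/49978))) = (-1/279*234²)/((-(-46298/17415 + 40230*(1/49978)))) = (-1/279*54756)/((-(-46298*1/17415 + 20115/24989))) = -6084*(-1/(-46298/17415 + 20115/24989))/31 = -6084/(31*((-1*(-806637997/435183435)))) = -6084/(31*806637997/435183435) = -6084/31*435183435/806637997 = -2647656018540/25005777907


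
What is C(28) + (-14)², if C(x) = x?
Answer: 224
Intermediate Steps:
C(28) + (-14)² = 28 + (-14)² = 28 + 196 = 224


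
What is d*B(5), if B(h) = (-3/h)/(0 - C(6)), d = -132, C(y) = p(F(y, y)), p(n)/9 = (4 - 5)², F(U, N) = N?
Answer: -44/5 ≈ -8.8000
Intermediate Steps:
p(n) = 9 (p(n) = 9*(4 - 5)² = 9*(-1)² = 9*1 = 9)
C(y) = 9
B(h) = 1/(3*h) (B(h) = (-3/h)/(0 - 1*9) = (-3/h)/(0 - 9) = -3/h/(-9) = -3/h*(-⅑) = 1/(3*h))
d*B(5) = -44/5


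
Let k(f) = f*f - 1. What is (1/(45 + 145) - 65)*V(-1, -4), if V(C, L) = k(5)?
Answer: -148188/95 ≈ -1559.9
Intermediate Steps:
k(f) = -1 + f² (k(f) = f² - 1 = -1 + f²)
V(C, L) = 24 (V(C, L) = -1 + 5² = -1 + 25 = 24)
(1/(45 + 145) - 65)*V(-1, -4) = (1/(45 + 145) - 65)*24 = (1/190 - 65)*24 = -12349/190*24 = -148188/95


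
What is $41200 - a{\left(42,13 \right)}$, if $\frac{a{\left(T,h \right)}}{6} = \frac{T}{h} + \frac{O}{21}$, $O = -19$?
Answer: $\frac{3747930}{91} \approx 41186.0$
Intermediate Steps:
$a{\left(T,h \right)} = - \frac{38}{7} + \frac{6 T}{h}$ ($a{\left(T,h \right)} = 6 \left(\frac{T}{h} - \frac{19}{21}\right) = 6 \left(- \frac{19}{21} + \frac{T}{h}\right) = - \frac{38}{7} + \frac{6 T}{h}$)
$41200 - a{\left(42,13 \right)} = 41200 - \left(- \frac{38}{7} + 6 \cdot 42 \cdot \frac{1}{13}\right) = 41200 - \left(- \frac{38}{7} + \frac{252}{13}\right) = 41200 - \frac{1270}{91} = \frac{3747930}{91}$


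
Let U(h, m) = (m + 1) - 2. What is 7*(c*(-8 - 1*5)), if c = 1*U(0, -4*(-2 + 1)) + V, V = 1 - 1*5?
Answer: 91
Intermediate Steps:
V = -4 (V = 1 - 5 = -4)
U(h, m) = -1 + m (U(h, m) = (1 + m) - 2 = -1 + m)
c = -1 (c = 1*(-1 - 4*(-2 + 1)) - 4 = 1*(-1 - 4*(-1)) - 4 = 1*(-1 + 4) - 4 = 1*3 - 4 = 3 - 4 = -1)
7*(c*(-8 - 1*5)) = 7*(-(-8 - 1*5)) = 7*(-(-8 - 5)) = 7*(-1*(-13)) = 7*13 = 91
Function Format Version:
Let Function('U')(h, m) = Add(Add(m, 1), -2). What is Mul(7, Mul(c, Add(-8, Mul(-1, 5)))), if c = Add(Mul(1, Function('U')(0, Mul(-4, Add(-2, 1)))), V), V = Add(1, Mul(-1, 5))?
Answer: 91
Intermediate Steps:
V = -4 (V = Add(1, -5) = -4)
Function('U')(h, m) = Add(-1, m) (Function('U')(h, m) = Add(Add(1, m), -2) = Add(-1, m))
c = -1 (c = Add(Mul(1, Add(-1, Mul(-4, Add(-2, 1)))), -4) = Add(Mul(1, Add(-1, Mul(-4, -1))), -4) = Add(Mul(1, Add(-1, 4)), -4) = Add(Mul(1, 3), -4) = Add(3, -4) = -1)
Mul(7, Mul(c, Add(-8, Mul(-1, 5)))) = Mul(7, Mul(-1, Add(-8, Mul(-1, 5)))) = Mul(7, Mul(-1, Add(-8, -5))) = Mul(7, Mul(-1, -13)) = Mul(7, 13) = 91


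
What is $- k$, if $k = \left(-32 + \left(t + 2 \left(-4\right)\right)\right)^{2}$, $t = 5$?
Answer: $-1225$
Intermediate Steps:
$k = 1225$ ($k = \left(-32 + \left(5 + 2 \left(-4\right)\right)\right)^{2} = \left(-32 + \left(5 - 8\right)\right)^{2} = \left(-32 - 3\right)^{2} = \left(-35\right)^{2} = 1225$)
$- k = \left(-1\right) 1225 = -1225$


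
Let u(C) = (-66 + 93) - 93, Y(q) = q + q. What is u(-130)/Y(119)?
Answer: -33/119 ≈ -0.27731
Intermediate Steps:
Y(q) = 2*q
u(C) = -66 (u(C) = 27 - 93 = -66)
u(-130)/Y(119) = -66/(2*119) = -66/238 = -66*1/238 = -33/119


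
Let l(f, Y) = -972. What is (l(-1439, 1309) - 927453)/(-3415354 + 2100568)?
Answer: 309475/438262 ≈ 0.70614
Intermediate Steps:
(l(-1439, 1309) - 927453)/(-3415354 + 2100568) = (-972 - 927453)/(-3415354 + 2100568) = -928425/(-1314786) = -928425*(-1/1314786) = 309475/438262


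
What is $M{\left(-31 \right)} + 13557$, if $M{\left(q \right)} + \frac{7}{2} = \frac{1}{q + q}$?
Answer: $\frac{420158}{31} \approx 13553.0$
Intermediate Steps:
$M{\left(q \right)} = - \frac{7}{2} + \frac{1}{2 q}$ ($M{\left(q \right)} = - \frac{7}{2} + \frac{1}{q + q} = - \frac{7}{2} + \frac{1}{2 q}$)
$M{\left(-31 \right)} + 13557 = \frac{1 - -217}{2 \left(-31\right)} + 13557 = \frac{1}{2} \left(- \frac{1}{31}\right) \left(1 + 217\right) + 13557 = \frac{1}{2} \left(- \frac{1}{31}\right) 218 + 13557 = - \frac{109}{31} + 13557 = \frac{420158}{31}$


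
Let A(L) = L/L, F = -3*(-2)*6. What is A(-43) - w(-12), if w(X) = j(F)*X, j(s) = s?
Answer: 433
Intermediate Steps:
F = 36 (F = 6*6 = 36)
A(L) = 1
w(X) = 36*X
A(-43) - w(-12) = 1 - 36*(-12) = 1 - 1*(-432) = 1 + 432 = 433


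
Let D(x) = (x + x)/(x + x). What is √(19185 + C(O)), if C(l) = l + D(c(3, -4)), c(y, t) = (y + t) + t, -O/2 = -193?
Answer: 2*√4893 ≈ 139.90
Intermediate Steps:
O = 386 (O = -2*(-193) = 386)
c(y, t) = y + 2*t (c(y, t) = (t + y) + t = y + 2*t)
D(x) = 1 (D(x) = (2*x)/((2*x)) = (2*x)*(1/(2*x)) = 1)
C(l) = 1 + l (C(l) = l + 1 = 1 + l)
√(19185 + C(O)) = √(19185 + (1 + 386)) = √(19185 + 387) = √19572 = 2*√4893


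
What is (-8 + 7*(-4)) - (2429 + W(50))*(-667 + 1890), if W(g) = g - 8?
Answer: -3022069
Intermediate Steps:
W(g) = -8 + g
(-8 + 7*(-4)) - (2429 + W(50))*(-667 + 1890) = (-8 + 7*(-4)) - (2429 + (-8 + 50))*(-667 + 1890) = (-8 - 28) - (2429 + 42)*1223 = -36 - 2471*1223 = -36 - 1*3022033 = -36 - 3022033 = -3022069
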